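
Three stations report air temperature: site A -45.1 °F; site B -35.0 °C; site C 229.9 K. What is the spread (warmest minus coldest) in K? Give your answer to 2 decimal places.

8.25 K

site A: -45.1 °F = -42.833 °C.
site C: 229.9 K = -43.250 °C.
Spread: (-35.000) − (-43.250) = 8.250 °C.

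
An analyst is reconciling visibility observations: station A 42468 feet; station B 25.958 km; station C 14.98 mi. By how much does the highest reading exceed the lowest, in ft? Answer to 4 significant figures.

42700 ft

station B: 25.958 km = 85164.04 ft.
station C: 14.98 SM = 79094.40 ft.
Spread: 85164.04 − 42468.00 = 42700 ft.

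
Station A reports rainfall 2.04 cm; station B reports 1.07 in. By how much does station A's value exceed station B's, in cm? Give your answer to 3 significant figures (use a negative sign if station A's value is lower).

-0.678 cm

station B: 1.07 in = 2.71780 cm.
Difference: 2.04000 − 2.71780 = -0.678 cm.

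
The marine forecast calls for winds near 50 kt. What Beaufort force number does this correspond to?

Beaufort force 10

50 kt lies in the Beaufort 10 band (storm, 48–55 kt).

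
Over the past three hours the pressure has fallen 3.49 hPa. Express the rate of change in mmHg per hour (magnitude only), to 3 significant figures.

3.49 hPa / 3 h × 0.750062 mmHg/hPa = 0.873 mmHg/h.

0.873 mmHg per hour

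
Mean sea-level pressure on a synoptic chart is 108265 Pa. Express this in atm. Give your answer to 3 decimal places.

1.068 atm

1 Pa = 9.86923e-06 atm, so 108265 × 9.86923e-06 = 1.068 atm.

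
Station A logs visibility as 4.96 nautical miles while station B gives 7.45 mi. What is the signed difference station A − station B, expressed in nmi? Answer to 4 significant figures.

station B: 7.45 SM = 6.47387 nmi.
Difference: 4.96000 − 6.47387 = -1.514 nmi.

-1.514 nmi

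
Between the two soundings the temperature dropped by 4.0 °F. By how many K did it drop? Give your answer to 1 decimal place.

2.2 K

A change of 1 °C equals a change of 1.8 °F: ΔK = 4.0 × 0.5556 = 2.2 K.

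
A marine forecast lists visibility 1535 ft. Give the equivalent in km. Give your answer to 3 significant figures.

1 ft = 0.0003048 km, so 1535 × 0.0003048 = 0.468 km.

0.468 km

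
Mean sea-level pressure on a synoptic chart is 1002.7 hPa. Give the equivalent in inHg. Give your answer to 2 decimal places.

29.61 inHg

1 hPa = 0.02953 inHg, so 1002.7 × 0.02953 = 29.61 inHg.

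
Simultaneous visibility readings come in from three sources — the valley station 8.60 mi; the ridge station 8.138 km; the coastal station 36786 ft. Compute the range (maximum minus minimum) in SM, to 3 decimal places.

3.543 SM

the ridge station: 8.138 km = 5.05672 SM.
the coastal station: 36786 ft = 6.96705 SM.
Spread: 8.60000 − 5.05672 = 3.543 SM.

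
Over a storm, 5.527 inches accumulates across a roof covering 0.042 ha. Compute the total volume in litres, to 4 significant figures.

58960 litres

Depth: 5.527 in × 25.4 = 140.3858 mm.
Area: 0.042 ha = 420 m².
1 mm over 1 m² is 1 L, so volume = 140.3858 × 420 = 58962.036 L ≈ 58960 L.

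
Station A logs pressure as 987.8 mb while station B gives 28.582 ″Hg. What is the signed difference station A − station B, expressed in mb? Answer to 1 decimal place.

station B: 28.582 inHg = 967.898 mb.
Difference: 987.800 − 967.898 = 19.9 mb.

19.9 mb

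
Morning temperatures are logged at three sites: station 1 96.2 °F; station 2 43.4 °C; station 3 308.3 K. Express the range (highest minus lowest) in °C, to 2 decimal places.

8.25 °C

station 1: 96.2 °F = 35.667 °C.
station 3: 308.3 K = 35.150 °C.
Spread: 43.400 − 35.150 = 8.250 °C.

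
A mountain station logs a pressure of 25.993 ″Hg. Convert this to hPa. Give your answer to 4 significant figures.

880.2 hPa

1 inHg = 33.8639 hPa, so 25.993 × 33.8639 = 880.2 hPa.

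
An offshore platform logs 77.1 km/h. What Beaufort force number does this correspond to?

Beaufort force 9

77.1 km/h = 21.4 m/s, which is Beaufort 9 (strong gale, 20.8–24.4 m/s).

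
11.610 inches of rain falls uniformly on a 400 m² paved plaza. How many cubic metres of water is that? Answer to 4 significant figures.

118.0 cubic metres

Depth: 11.610 in × 25.4 = 294.894 mm.
1 mm over 1 m² is 1 L, so volume = 294.894 × 400 = 117957.6 L = 118.0 m³.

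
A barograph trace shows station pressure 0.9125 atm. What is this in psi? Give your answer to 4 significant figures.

1 atm = 14.6959 psi, so 0.9125 × 14.6959 = 13.41 psi.

13.41 psi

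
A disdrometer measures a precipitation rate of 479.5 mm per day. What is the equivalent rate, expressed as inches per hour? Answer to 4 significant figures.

479.5 mm/day × 0.0393701 in/mm × 0.0416667 day/hour = 0.7866 in/hour.

0.7866 in/hour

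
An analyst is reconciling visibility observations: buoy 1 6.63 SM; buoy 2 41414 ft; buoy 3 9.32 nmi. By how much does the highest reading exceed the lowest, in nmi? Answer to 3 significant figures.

buoy 1: 6.63 SM = 5.7613 nmi.
buoy 2: 41414 ft = 6.8159 nmi.
Spread: 9.3200 − 5.7613 = 3.56 nmi.

3.56 nmi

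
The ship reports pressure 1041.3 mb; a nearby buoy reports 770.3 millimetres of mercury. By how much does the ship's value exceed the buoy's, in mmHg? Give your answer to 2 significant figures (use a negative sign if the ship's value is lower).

the ship: 1041.3 mb = 781.04 mmHg.
Difference: 781.04 − 770.30 = 11 mmHg.

11 mmHg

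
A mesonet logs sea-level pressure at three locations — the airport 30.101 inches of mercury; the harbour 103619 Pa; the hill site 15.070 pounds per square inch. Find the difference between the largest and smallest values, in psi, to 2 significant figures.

the airport: 30.101 inHg = 14.7842 psi.
the harbour: 103619 Pa = 15.0287 psi.
Spread: 15.0700 − 14.7842 = 0.29 psi.

0.29 psi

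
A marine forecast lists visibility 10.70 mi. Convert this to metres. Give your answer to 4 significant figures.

17220 m

1 SM = 1609.34 m, so 10.70 × 1609.34 = 17220 m.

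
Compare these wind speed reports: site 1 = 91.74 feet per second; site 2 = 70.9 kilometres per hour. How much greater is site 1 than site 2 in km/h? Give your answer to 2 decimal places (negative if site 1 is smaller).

29.76 km/h

site 1: 91.74 ft/s = 100.6645 km/h.
Difference: 100.6645 − 70.9000 = 29.76 km/h.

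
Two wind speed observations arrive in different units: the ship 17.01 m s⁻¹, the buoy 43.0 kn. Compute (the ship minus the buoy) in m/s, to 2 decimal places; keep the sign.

the buoy: 43.0 kt = 22.1211 m/s.
Difference: 17.0100 − 22.1211 = -5.11 m/s.

-5.11 m/s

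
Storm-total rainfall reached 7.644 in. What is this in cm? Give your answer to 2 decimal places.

19.42 cm

1 in = 2.54 cm, so 7.644 × 2.54 = 19.42 cm.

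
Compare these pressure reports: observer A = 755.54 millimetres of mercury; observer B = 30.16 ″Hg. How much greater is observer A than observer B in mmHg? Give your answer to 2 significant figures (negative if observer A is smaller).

-11 mmHg

observer B: 30.16 inHg = 766.06 mmHg.
Difference: 755.54 − 766.06 = -11 mmHg.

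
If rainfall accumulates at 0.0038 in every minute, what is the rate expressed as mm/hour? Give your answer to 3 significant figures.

5.79 mm/hour

0.0038 in/minute × 25.4 mm/in × 60 minute/hour = 5.79 mm/hour.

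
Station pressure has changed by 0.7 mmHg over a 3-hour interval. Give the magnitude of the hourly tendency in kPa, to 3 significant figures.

0.0311 kPa per hour

0.7 mmHg / 3 h × 0.133322 kPa/mmHg = 0.0311 kPa/h.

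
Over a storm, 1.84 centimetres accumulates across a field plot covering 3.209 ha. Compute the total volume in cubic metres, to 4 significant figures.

Depth: 1.84 cm × 10 = 18.4 mm.
Area: 3.209 ha = 32090 m².
1 mm over 1 m² is 1 L, so volume = 18.4 × 32090 = 590456 L = 590.5 m³.

590.5 cubic metres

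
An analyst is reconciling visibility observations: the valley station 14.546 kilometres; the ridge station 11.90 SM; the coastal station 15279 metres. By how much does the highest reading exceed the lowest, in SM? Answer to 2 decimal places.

2.86 SM

the valley station: 14.546 km = 9.0385 SM.
the coastal station: 15279 m = 9.4939 SM.
Spread: 11.9000 − 9.0385 = 2.86 SM.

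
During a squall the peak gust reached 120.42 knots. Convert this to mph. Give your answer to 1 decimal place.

138.6 mph

1 kt = 1.15078 mph, so 120.42 × 1.15078 = 138.6 mph.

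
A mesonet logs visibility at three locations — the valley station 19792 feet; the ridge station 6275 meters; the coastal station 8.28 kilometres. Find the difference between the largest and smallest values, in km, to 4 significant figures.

the valley station: 19792 ft = 6.03260 km.
the ridge station: 6275 m = 6.27500 km.
Spread: 8.28000 − 6.03260 = 2.247 km.

2.247 km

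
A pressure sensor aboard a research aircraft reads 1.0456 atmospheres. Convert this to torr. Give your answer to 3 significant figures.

1 atm = 760 mmHg, so 1.0456 × 760 = 795 mmHg.

795 mmHg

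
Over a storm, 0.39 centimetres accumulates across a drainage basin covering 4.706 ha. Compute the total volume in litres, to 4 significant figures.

183500 litres

Depth: 0.39 cm × 10 = 3.9 mm.
Area: 4.706 ha = 47060 m².
1 mm over 1 m² is 1 L, so volume = 3.9 × 47060 = 183534 L ≈ 183500 L.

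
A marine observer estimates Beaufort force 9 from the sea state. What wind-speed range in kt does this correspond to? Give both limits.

41 to 47 kt

Beaufort 9 (strong gale) spans 41–47 knots.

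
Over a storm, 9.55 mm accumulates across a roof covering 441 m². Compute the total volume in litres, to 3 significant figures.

1 mm over 1 m² is 1 L, so volume = 9.55 × 441 = 4211.55 L ≈ 4210 L.

4210 litres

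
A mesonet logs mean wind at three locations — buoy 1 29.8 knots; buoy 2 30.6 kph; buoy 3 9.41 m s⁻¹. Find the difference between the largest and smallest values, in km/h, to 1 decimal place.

buoy 1: 29.8 kt = 55.190 km/h.
buoy 3: 9.41 m/s = 33.876 km/h.
Spread: 55.190 − 30.600 = 24.6 km/h.

24.6 km/h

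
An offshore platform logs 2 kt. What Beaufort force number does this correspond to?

2 kt lies in the Beaufort 1 band (light air, 1–3 kt).

Beaufort force 1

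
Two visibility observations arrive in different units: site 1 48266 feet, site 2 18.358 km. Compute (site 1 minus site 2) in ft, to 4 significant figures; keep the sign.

site 2: 18.358 km = 60229.66 ft.
Difference: 48266.00 − 60229.66 = -11960 ft.

-11960 ft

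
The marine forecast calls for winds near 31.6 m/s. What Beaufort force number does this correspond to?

Beaufort force 11

31.6 m/s lies in the Beaufort 11 band (violent storm, 28.5–32.6 m/s).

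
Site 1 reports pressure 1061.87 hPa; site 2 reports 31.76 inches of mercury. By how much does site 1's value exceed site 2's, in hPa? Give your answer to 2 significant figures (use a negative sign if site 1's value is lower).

-14 hPa

site 2: 31.76 inHg = 1075.52 hPa.
Difference: 1061.87 − 1075.52 = -14 hPa.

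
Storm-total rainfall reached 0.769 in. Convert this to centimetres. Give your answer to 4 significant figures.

1.953 cm

1 in = 2.54 cm, so 0.769 × 2.54 = 1.953 cm.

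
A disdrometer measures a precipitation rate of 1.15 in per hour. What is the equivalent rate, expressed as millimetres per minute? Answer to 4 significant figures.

0.4868 mm/minute

1.15 in/hour × 25.4 mm/in × 0.0166667 hour/minute = 0.4868 mm/minute.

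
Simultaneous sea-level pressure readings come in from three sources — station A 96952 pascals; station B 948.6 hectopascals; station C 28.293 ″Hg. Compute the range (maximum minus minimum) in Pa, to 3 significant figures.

station B: 948.6 hPa = 94860.00 Pa.
station C: 28.293 inHg = 95811.10 Pa.
Spread: 96952.00 − 94860.00 = 2090 Pa.

2090 Pa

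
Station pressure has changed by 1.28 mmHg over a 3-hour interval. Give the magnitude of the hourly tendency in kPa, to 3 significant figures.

0.0569 kPa per hour

1.28 mmHg / 3 h × 0.133322 kPa/mmHg = 0.0569 kPa/h.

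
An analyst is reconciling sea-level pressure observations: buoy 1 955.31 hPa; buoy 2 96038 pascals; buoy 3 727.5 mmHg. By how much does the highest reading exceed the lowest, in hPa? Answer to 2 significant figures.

buoy 2: 96038 Pa = 960.38 hPa.
buoy 3: 727.5 mmHg = 969.92 hPa.
Spread: 969.92 − 955.31 = 15 hPa.

15 hPa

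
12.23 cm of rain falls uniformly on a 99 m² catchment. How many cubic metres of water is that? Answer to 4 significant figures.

Depth: 12.23 cm × 10 = 122.3 mm.
1 mm over 1 m² is 1 L, so volume = 122.3 × 99 = 12107.7 L = 12.11 m³.

12.11 cubic metres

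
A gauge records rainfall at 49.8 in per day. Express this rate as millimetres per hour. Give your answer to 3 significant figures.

52.7 mm/hour

49.8 in/day × 25.4 mm/in × 0.0416667 day/hour = 52.7 mm/hour.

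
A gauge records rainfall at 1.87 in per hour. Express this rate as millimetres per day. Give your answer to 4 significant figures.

1140 mm/day

1.87 in/hour × 25.4 mm/in × 24 hour/day = 1140 mm/day.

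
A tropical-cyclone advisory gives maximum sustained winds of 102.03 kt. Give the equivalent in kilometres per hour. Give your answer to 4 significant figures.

1 kt = 1.852 km/h, so 102.03 × 1.852 = 189.0 km/h.

189.0 km/h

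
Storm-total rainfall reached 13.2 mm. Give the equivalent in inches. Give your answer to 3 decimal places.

1 mm = 0.0393701 in, so 13.2 × 0.0393701 = 0.520 in.

0.520 in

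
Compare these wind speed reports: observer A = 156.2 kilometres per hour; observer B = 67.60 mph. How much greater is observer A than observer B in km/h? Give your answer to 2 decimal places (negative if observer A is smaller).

observer B: 67.60 mph = 108.7917 km/h.
Difference: 156.2000 − 108.7917 = 47.41 km/h.

47.41 km/h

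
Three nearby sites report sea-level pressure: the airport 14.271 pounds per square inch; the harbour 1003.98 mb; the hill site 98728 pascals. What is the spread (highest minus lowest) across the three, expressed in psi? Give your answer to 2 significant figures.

the harbour: 1003.98 mb = 14.5615 psi.
the hill site: 98728 Pa = 14.3193 psi.
Spread: 14.5615 − 14.2710 = 0.29 psi.

0.29 psi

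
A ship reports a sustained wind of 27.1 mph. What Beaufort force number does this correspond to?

Beaufort force 6

27.1 mph = 12.1 m/s, which is Beaufort 6 (strong breeze, 10.8–13.8 m/s).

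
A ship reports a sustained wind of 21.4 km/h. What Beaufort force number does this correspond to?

21.4 km/h = 5.9 m/s, which is Beaufort 4 (moderate breeze, 5.5–7.9 m/s).

Beaufort force 4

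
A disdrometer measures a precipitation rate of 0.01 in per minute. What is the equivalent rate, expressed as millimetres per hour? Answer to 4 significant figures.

15.24 mm/hour

0.01 in/minute × 25.4 mm/in × 60 minute/hour = 15.24 mm/hour.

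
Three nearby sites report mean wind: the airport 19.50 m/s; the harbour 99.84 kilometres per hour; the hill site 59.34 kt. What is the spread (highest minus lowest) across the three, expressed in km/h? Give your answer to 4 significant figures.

the airport: 19.50 m/s = 70.2000 km/h.
the hill site: 59.34 kt = 109.8977 km/h.
Spread: 109.8977 − 70.2000 = 39.70 km/h.

39.70 km/h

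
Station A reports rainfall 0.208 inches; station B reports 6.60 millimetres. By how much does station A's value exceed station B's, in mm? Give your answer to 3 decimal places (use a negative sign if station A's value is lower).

station A: 0.208 in = 5.28320 mm.
Difference: 5.28320 − 6.60000 = -1.317 mm.

-1.317 mm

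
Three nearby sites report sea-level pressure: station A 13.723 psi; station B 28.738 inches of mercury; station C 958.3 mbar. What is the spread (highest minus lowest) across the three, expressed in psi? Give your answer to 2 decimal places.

station B: 28.738 inHg = 14.1148 psi.
station C: 958.3 mb = 13.8990 psi.
Spread: 14.1148 − 13.7230 = 0.39 psi.

0.39 psi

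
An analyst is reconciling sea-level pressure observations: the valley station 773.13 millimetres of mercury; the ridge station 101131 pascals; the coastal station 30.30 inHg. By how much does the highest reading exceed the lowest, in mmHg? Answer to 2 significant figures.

15 mmHg

the ridge station: 101131 Pa = 758.54 mmHg.
the coastal station: 30.30 inHg = 769.62 mmHg.
Spread: 773.13 − 758.54 = 15 mmHg.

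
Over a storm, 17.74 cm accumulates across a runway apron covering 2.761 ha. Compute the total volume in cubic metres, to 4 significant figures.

4898 cubic metres

Depth: 17.74 cm × 10 = 177.4 mm.
Area: 2.761 ha = 27610 m².
1 mm over 1 m² is 1 L, so volume = 177.4 × 27610 = 4898014 L = 4898 m³.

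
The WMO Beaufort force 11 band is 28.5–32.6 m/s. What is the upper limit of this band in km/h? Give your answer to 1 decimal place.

117.4 km/h

28.5–32.6 m/s × 3.6 = 102.6–117.4 km/h.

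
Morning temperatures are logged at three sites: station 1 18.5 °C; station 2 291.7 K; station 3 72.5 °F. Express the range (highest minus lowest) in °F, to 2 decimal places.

7.20 °F

station 2: 291.7 K = 18.550 °C.
station 3: 72.5 °F = 22.500 °C.
Spread: 22.500 − 18.500 = 4.000 °C = 7.20 °F.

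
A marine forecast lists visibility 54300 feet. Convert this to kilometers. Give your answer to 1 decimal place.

1 ft = 0.0003048 km, so 54300 × 0.0003048 = 16.6 km.

16.6 km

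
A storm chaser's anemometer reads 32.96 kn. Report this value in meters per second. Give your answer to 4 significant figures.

1 kt = 0.514444 m/s, so 32.96 × 0.514444 = 16.96 m/s.

16.96 m/s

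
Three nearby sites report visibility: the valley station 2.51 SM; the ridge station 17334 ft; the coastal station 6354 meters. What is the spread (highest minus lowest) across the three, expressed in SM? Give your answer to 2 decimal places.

the ridge station: 17334 ft = 3.2830 SM.
the coastal station: 6354 m = 3.9482 SM.
Spread: 3.9482 − 2.5100 = 1.44 SM.

1.44 SM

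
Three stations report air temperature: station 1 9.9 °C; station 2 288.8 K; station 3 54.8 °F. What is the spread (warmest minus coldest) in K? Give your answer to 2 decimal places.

station 2: 288.8 K = 15.650 °C.
station 3: 54.8 °F = 12.667 °C.
Spread: 15.650 − 9.900 = 5.750 °C.

5.75 K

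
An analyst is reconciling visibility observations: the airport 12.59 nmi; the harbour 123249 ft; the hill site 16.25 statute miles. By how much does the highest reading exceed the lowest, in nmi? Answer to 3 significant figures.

7.69 nmi

the harbour: 123249 ft = 20.2842 nmi.
the hill site: 16.25 SM = 14.1209 nmi.
Spread: 20.2842 − 12.5900 = 7.69 nmi.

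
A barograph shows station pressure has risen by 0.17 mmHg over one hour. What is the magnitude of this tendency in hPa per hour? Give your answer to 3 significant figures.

0.17 mmHg / 1 h × 1.33322 hPa/mmHg = 0.227 hPa/h.

0.227 hPa per hour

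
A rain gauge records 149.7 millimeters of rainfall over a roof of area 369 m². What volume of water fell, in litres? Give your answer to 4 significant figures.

55240 litres

1 mm over 1 m² is 1 L, so volume = 149.7 × 369 = 55239.3 L ≈ 55240 L.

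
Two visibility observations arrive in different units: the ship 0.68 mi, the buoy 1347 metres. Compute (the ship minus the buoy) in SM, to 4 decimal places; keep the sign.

the buoy: 1347 m = 0.836987 SM.
Difference: 0.680000 − 0.836987 = -0.1570 SM.

-0.1570 SM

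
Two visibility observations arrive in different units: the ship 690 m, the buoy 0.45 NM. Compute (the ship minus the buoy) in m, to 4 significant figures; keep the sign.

the buoy: 0.45 nmi = 833.400 m.
Difference: 690.000 − 833.400 = -143.4 m.

-143.4 m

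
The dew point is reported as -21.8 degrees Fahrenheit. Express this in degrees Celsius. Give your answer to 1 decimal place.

°C = (°F − 32) × 5/9 = (-21.8 − 32) / 1.8 = -29.9 °C.

-29.9 °C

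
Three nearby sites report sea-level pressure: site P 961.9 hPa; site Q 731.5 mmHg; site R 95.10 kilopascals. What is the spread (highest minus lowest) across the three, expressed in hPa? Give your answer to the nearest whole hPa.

site Q: 731.5 mmHg = 975.25 hPa.
site R: 95.10 kPa = 951.00 hPa.
Spread: 975.25 − 951.00 = 24 hPa.

24 hPa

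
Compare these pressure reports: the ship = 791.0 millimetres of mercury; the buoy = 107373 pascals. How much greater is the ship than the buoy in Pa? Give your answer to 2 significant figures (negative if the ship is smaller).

-1900 Pa

the ship: 791.0 mmHg = 105458.01 Pa.
Difference: 105458.01 − 107373.00 = -1900 Pa.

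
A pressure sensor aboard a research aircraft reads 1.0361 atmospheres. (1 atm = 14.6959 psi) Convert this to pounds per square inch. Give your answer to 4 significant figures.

1 atm = 14.6959 psi, so 1.0361 × 14.6959 = 15.23 psi.

15.23 psi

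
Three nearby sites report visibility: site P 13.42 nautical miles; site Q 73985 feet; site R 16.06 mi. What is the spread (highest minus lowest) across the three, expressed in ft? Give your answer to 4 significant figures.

10810 ft

site P: 13.42 nmi = 81541.47 ft.
site R: 16.06 SM = 84796.80 ft.
Spread: 84796.80 − 73985.00 = 10810 ft.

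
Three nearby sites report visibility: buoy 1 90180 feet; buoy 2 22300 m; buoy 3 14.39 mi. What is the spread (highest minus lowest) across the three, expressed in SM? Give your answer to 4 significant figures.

buoy 1: 90180 ft = 17.07955 SM.
buoy 2: 22300 m = 13.85658 SM.
Spread: 17.07955 − 13.85658 = 3.223 SM.

3.223 SM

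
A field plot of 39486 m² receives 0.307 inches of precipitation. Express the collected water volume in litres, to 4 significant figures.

307900 litres

Depth: 0.307 in × 25.4 = 7.7978 mm.
1 mm over 1 m² is 1 L, so volume = 7.7978 × 39486 = 307903.93 L ≈ 307900 L.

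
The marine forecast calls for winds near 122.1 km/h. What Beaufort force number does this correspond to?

122.1 km/h = 33.9 m/s, which is Beaufort 12 (hurricane force, ≥32.7 m/s).

Beaufort force 12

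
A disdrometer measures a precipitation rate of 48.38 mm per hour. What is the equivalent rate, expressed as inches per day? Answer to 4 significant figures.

48.38 mm/hour × 0.0393701 in/mm × 24 hour/day = 45.71 in/day.

45.71 in/day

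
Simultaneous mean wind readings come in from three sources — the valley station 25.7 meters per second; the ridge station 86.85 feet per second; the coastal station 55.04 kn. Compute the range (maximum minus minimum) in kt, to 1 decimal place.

the valley station: 25.7 m/s = 49.957 kt.
the ridge station: 86.85 ft/s = 51.457 kt.
Spread: 55.040 − 49.957 = 5.1 kt.

5.1 kt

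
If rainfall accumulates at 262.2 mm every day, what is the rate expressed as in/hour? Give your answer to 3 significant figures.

262.2 mm/day × 0.0393701 in/mm × 0.0416667 day/hour = 0.430 in/hour.

0.430 in/hour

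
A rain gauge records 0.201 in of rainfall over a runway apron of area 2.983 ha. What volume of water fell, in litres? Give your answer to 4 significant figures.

152300 litres

Depth: 0.201 in × 25.4 = 5.1054 mm.
Area: 2.983 ha = 29830 m².
1 mm over 1 m² is 1 L, so volume = 5.1054 × 29830 = 152294.08 L ≈ 152300 L.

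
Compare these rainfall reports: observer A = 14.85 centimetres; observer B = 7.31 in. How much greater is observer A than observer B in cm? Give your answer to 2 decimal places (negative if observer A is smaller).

observer B: 7.31 in = 18.5674 cm.
Difference: 14.8500 − 18.5674 = -3.72 cm.

-3.72 cm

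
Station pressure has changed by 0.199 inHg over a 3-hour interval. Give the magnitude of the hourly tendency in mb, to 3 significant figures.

0.199 inHg / 3 h × 33.8639 mb/inHg = 2.25 mb/h.

2.25 mb per hour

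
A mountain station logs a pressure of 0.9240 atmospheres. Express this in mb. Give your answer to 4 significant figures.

936.2 mb

1 atm = 1013.25 mb, so 0.9240 × 1013.25 = 936.2 mb.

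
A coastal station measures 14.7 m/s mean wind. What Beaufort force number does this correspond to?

14.7 m/s lies in the Beaufort 7 band (near gale, 13.9–17.1 m/s).

Beaufort force 7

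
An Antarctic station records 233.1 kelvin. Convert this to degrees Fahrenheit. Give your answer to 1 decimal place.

First to °C: -40.05 °C.
Then to °F: -40.1 °F.

-40.1 °F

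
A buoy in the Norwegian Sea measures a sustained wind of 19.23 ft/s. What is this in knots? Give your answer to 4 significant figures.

1 ft/s = 0.592484 kt, so 19.23 × 0.592484 = 11.39 kt.

11.39 kt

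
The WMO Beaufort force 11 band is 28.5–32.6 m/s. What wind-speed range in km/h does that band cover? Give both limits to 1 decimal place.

102.6 to 117.4 km/h

28.5–32.6 m/s × 3.6 = 102.6–117.4 km/h.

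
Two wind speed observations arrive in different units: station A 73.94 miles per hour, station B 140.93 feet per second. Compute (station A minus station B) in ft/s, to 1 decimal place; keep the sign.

station A: 73.94 mph = 108.445 ft/s.
Difference: 108.445 − 140.930 = -32.5 ft/s.

-32.5 ft/s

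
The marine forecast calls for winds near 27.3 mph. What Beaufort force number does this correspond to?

27.3 mph = 12.2 m/s, which is Beaufort 6 (strong breeze, 10.8–13.8 m/s).

Beaufort force 6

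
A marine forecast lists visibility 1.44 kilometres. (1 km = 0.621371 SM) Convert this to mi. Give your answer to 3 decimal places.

0.895 SM

1 km = 0.621371 SM, so 1.44 × 0.621371 = 0.895 SM.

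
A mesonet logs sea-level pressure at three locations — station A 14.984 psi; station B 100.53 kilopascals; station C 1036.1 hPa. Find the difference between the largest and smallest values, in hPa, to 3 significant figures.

30.8 hPa

station A: 14.984 psi = 1033.110 hPa.
station B: 100.53 kPa = 1005.300 hPa.
Spread: 1036.100 − 1005.300 = 30.8 hPa.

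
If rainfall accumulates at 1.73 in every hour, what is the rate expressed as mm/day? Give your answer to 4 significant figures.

1055 mm/day

1.73 in/hour × 25.4 mm/in × 24 hour/day = 1055 mm/day.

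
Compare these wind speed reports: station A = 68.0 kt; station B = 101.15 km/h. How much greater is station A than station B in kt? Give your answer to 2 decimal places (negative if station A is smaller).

station B: 101.15 km/h = 54.6166 kt.
Difference: 68.0000 − 54.6166 = 13.38 kt.

13.38 kt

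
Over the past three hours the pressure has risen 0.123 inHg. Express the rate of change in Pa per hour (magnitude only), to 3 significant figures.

0.123 inHg / 3 h × 3386.39 Pa/inHg = 139 Pa/h.

139 Pa per hour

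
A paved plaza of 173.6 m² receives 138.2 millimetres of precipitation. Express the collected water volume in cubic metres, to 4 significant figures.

23.99 cubic metres

1 mm over 1 m² is 1 L, so volume = 138.2 × 173.6 = 23991.52 L = 23.99 m³.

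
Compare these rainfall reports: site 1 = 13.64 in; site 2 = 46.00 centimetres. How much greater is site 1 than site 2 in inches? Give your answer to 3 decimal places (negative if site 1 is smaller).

-4.470 in

site 2: 46.00 cm = 18.11024 in.
Difference: 13.64000 − 18.11024 = -4.470 in.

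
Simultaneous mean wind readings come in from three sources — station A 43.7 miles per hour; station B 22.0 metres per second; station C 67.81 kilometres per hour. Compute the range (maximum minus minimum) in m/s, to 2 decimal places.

station A: 43.7 mph = 19.5356 m/s.
station C: 67.81 km/h = 18.8361 m/s.
Spread: 22.0000 − 18.8361 = 3.16 m/s.

3.16 m/s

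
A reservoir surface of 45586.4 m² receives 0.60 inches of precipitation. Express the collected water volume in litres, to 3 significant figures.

695000 litres

Depth: 0.60 in × 25.4 = 15.24 mm.
1 mm over 1 m² is 1 L, so volume = 15.24 × 45586.4 = 694736.74 L ≈ 695000 L.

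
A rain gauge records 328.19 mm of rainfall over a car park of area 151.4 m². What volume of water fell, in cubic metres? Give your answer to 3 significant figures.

1 mm over 1 m² is 1 L, so volume = 328.19 × 151.4 = 49687.966 L = 49.7 m³.

49.7 cubic metres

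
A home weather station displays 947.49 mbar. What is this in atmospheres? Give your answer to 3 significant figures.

1 mb = 0.000986923 atm, so 947.49 × 0.000986923 = 0.935 atm.

0.935 atm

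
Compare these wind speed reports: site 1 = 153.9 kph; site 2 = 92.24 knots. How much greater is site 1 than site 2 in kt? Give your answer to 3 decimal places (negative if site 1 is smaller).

-9.141 kt

site 1: 153.9 km/h = 83.09935 kt.
Difference: 83.09935 − 92.24000 = -9.141 kt.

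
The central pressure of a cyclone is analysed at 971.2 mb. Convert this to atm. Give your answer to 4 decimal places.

0.9585 atm

1 mb = 0.000986923 atm, so 971.2 × 0.000986923 = 0.9585 atm.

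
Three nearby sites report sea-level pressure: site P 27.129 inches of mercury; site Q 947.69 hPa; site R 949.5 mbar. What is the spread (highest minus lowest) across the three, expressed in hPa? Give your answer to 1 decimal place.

site P: 27.129 inHg = 918.693 hPa.
site R: 949.5 mb = 949.500 hPa.
Spread: 949.500 − 918.693 = 30.8 hPa.

30.8 hPa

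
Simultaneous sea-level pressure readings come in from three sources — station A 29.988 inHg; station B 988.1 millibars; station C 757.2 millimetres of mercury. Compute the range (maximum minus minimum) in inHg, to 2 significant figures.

station B: 988.1 mb = 29.1786 inHg.
station C: 757.2 mmHg = 29.8110 inHg.
Spread: 29.9880 − 29.1786 = 0.81 inHg.

0.81 inHg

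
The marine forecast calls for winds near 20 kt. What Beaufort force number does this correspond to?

20 kt lies in the Beaufort 5 band (fresh breeze, 17–21 kt).

Beaufort force 5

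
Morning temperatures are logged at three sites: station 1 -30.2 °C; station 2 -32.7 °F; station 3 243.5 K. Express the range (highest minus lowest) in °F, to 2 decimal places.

station 2: -32.7 °F = -35.944 °C.
station 3: 243.5 K = -29.650 °C.
Spread: (-29.650) − (-35.944) = 6.294 °C = 11.33 °F.

11.33 °F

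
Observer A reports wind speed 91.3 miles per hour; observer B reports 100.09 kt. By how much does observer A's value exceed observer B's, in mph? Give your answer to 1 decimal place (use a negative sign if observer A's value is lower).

observer B: 100.09 kt = 115.182 mph.
Difference: 91.300 − 115.182 = -23.9 mph.

-23.9 mph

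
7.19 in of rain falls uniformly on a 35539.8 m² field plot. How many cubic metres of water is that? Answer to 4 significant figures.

Depth: 7.19 in × 25.4 = 182.626 mm.
1 mm over 1 m² is 1 L, so volume = 182.626 × 35539.8 = 6490491.5 L = 6490 m³.

6490 cubic metres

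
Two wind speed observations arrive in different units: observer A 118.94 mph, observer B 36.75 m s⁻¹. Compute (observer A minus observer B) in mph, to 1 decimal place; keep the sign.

observer B: 36.75 m/s = 82.207 mph.
Difference: 118.940 − 82.207 = 36.7 mph.

36.7 mph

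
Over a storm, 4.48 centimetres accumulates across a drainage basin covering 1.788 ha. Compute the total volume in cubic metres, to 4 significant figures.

Depth: 4.48 cm × 10 = 44.8 mm.
Area: 1.788 ha = 17880 m².
1 mm over 1 m² is 1 L, so volume = 44.8 × 17880 = 801024 L = 801.0 m³.

801.0 cubic metres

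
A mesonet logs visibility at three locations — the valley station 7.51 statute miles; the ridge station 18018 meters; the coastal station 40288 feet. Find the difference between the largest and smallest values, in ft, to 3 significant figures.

19500 ft

the valley station: 7.51 SM = 39652.80 ft.
the ridge station: 18018 m = 59114.17 ft.
Spread: 59114.17 − 39652.80 = 19500 ft.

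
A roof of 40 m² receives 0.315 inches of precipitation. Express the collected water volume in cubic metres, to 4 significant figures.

Depth: 0.315 in × 25.4 = 8.001 mm.
1 mm over 1 m² is 1 L, so volume = 8.001 × 40 = 320.04 L = 0.3200 m³.

0.3200 cubic metres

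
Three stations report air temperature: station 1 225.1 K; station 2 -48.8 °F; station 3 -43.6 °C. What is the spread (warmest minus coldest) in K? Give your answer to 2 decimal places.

4.45 K

station 1: 225.1 K = -48.050 °C.
station 2: -48.8 °F = -44.889 °C.
Spread: (-43.600) − (-48.050) = 4.450 °C.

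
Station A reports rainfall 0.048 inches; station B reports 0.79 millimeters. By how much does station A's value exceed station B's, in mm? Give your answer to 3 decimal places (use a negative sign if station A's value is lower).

station A: 0.048 in = 1.21920 mm.
Difference: 1.21920 − 0.79000 = 0.429 mm.

0.429 mm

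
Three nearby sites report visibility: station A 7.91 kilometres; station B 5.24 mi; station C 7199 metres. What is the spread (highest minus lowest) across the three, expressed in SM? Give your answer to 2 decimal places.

station A: 7.91 km = 4.9150 SM.
station C: 7199 m = 4.4733 SM.
Spread: 5.2400 − 4.4733 = 0.77 SM.

0.77 SM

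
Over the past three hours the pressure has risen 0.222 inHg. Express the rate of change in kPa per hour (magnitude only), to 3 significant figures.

0.251 kPa per hour

0.222 inHg / 3 h × 3.38639 kPa/inHg = 0.251 kPa/h.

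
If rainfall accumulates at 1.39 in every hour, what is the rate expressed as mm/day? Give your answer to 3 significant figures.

1.39 in/hour × 25.4 mm/in × 24 hour/day = 847 mm/day.

847 mm/day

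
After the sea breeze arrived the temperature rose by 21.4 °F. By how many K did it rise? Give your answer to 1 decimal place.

For a temperature change the 32° offset cancels: ΔK = 21.4 × 0.5556 = 11.9 K.

11.9 K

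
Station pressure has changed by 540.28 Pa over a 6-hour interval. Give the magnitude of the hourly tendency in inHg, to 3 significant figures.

0.0266 inHg per hour

540.28 Pa / 6 h × 0.0002953 inHg/Pa = 0.0266 inHg/h.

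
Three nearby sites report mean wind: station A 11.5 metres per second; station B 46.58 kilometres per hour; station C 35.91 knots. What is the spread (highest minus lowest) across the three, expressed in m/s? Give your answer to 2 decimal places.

station B: 46.58 km/h = 12.9389 m/s.
station C: 35.91 kt = 18.4737 m/s.
Spread: 18.4737 − 11.5000 = 6.97 m/s.

6.97 m/s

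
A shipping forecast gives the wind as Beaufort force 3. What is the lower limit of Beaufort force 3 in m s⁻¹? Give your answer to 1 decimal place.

3.4 m/s

Beaufort 3 (gentle breeze) spans 3.4–5.4 m/s.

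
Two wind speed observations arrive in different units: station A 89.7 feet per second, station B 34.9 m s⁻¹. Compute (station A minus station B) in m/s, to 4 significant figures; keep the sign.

station A: 89.7 ft/s = 27.34056 m/s.
Difference: 27.34056 − 34.90000 = -7.559 m/s.

-7.559 m/s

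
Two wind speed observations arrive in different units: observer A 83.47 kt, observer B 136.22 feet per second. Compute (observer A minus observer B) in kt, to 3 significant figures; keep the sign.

2.76 kt

observer B: 136.22 ft/s = 80.7081 kt.
Difference: 83.4700 − 80.7081 = 2.76 kt.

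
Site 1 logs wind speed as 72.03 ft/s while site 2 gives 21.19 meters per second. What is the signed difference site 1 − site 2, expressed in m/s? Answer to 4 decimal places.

0.7647 m/s

site 1: 72.03 ft/s = 21.954744 m/s.
Difference: 21.954744 − 21.190000 = 0.7647 m/s.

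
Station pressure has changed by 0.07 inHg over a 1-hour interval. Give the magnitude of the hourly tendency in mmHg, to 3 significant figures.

1.78 mmHg per hour

0.07 inHg / 1 h × 25.4 mmHg/inHg = 1.78 mmHg/h.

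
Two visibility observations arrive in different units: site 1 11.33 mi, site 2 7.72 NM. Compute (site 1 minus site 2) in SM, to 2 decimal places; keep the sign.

site 2: 7.72 nmi = 8.8840 SM.
Difference: 11.3300 − 8.8840 = 2.45 SM.

2.45 SM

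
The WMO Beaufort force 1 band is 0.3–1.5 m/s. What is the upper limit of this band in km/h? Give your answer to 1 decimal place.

5.4 km/h

0.3–1.5 m/s × 3.6 = 1.1–5.4 km/h.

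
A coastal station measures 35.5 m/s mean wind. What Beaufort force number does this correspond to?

Beaufort force 12

35.5 m/s lies in the Beaufort 12 band (hurricane force, ≥32.7 m/s).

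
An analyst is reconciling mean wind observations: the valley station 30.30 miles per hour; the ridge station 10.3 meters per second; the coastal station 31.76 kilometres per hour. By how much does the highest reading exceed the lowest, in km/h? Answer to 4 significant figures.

the valley station: 30.30 mph = 48.7631 km/h.
the ridge station: 10.3 m/s = 37.0800 km/h.
Spread: 48.7631 − 31.7600 = 17.00 km/h.

17.00 km/h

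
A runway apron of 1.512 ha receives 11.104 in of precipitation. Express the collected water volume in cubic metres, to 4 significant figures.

4264 cubic metres

Depth: 11.104 in × 25.4 = 282.0416 mm.
Area: 1.512 ha = 15120 m².
1 mm over 1 m² is 1 L, so volume = 282.0416 × 15120 = 4264469 L = 4264 m³.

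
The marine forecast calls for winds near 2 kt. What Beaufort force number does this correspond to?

Beaufort force 1

2 kt lies in the Beaufort 1 band (light air, 1–3 kt).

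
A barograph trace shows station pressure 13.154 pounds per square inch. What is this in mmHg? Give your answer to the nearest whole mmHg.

680 mmHg

1 psi = 51.7149 mmHg, so 13.154 × 51.7149 = 680 mmHg.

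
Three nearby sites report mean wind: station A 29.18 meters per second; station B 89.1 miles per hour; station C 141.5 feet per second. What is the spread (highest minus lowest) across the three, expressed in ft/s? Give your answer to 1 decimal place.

station A: 29.18 m/s = 95.735 ft/s.
station B: 89.1 mph = 130.680 ft/s.
Spread: 141.500 − 95.735 = 45.8 ft/s.

45.8 ft/s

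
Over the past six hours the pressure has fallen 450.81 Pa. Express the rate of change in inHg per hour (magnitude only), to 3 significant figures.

0.0222 inHg per hour

450.81 Pa / 6 h × 0.0002953 inHg/Pa = 0.0222 inHg/h.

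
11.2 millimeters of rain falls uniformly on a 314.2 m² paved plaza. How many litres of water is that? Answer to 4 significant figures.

1 mm over 1 m² is 1 L, so volume = 11.2 × 314.2 = 3519.04 L ≈ 3519 L.

3519 litres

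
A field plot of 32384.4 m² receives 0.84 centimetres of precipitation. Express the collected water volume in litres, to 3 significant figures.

Depth: 0.84 cm × 10 = 8.4 mm.
1 mm over 1 m² is 1 L, so volume = 8.4 × 32384.4 = 272028.96 L ≈ 272000 L.

272000 litres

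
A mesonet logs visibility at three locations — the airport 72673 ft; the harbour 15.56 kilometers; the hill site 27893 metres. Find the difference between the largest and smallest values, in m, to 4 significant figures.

the airport: 72673 ft = 22150.73 m.
the harbour: 15.56 km = 15560.00 m.
Spread: 27893.00 − 15560.00 = 12330 m.

12330 m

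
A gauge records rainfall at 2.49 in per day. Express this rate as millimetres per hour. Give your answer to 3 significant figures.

2.49 in/day × 25.4 mm/in × 0.0416667 day/hour = 2.64 mm/hour.

2.64 mm/hour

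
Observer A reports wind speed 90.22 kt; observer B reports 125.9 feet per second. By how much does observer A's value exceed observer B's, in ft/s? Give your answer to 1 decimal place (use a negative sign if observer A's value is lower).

observer A: 90.22 kt = 152.274 ft/s.
Difference: 152.274 − 125.900 = 26.4 ft/s.

26.4 ft/s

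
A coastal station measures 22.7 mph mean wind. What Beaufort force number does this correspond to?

22.7 mph = 10.1 m/s, which is Beaufort 5 (fresh breeze, 8.0–10.7 m/s).

Beaufort force 5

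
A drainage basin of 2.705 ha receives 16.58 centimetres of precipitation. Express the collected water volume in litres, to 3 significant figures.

Depth: 16.58 cm × 10 = 165.8 mm.
Area: 2.705 ha = 27050 m².
1 mm over 1 m² is 1 L, so volume = 165.8 × 27050 = 4484890 L ≈ 4480000 L.

4480000 litres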